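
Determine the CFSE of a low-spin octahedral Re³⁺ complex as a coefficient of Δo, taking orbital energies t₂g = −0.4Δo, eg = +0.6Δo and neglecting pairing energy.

-1.6 Δo

Re is in group 7, so Re³⁺ is d⁴ (7 − 3 = 4).
Configuration: t₂g⁴ eg⁰.
CFSE = 4(-0.4Δo) + 0(0.6Δo) = -1.6Δo + 0.0Δo = -1.6Δo.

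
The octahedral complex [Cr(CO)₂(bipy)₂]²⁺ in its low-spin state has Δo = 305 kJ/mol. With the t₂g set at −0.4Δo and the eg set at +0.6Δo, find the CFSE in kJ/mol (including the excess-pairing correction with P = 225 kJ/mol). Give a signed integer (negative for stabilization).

-263

Ligand charges: 2×(+0) from CO and 2×(+0) from bipy sum to +0; with overall charge +2, Cr is +2.
Cr²⁺: group 6, so d-count = 6 − 2 = 4.
Electron filling gives t₂g⁴ eg⁰.
Orbital CFSE = 4(-0.4) + 0(0.6) = -1.6Δo = -1.6 × 305 = -488 kJ/mol.
Pairing penalty: 1 pair vs 0 in the high-spin reference → 1 extra × P = 225 kJ/mol.
Combining: -488 + 225 = -263 kJ/mol.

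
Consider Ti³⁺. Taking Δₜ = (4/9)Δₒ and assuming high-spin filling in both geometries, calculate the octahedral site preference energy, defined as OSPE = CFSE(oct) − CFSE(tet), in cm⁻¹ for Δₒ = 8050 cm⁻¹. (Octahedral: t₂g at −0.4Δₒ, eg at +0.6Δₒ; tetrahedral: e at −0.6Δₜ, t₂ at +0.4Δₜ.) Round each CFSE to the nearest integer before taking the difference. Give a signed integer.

Ti sits in group 4; removing 3 electrons leaves Ti³⁺ with 4 − 3 = 1 d electrons.
Octahedral high-spin t₂g¹ eg⁰: CFSE = -0.4 × 8050 = -3220 cm⁻¹.
In a tetrahedral site the filling is e¹ t₂⁰: CFSE(tet) = -0.6Δₜ = -0.6 × (4/9)(8050) = -2147 cm⁻¹.
Subtracting, OSPE = -3220 − (-2147) = -1073 cm⁻¹.

-1073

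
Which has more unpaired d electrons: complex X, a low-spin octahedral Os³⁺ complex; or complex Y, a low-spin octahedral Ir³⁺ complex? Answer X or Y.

X: Os is in group 8, so Os³⁺ is d⁵ (8 − 3 = 5); t2g^5 e_g^0 → 1 unpaired.
Y: Ir is in group 9, so Ir³⁺ is d⁶ (9 − 3 = 6); t₂g⁶ eg⁰ → 0 unpaired.
So X has more unpaired electrons.

X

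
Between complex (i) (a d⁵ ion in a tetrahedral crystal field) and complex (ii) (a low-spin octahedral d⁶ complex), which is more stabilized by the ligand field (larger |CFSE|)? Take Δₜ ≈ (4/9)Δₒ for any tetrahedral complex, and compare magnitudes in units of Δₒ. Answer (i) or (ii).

(ii)

(i): Tetrahedral fields are weak (Δₜ ≈ 4/9 Δₒ), so electrons fill high-spin; e^2 t2^3, CFSE = 0.0Δₜ ≈ 0.00Δₒ.
(ii): t2g^6 e_g^0, CFSE = -2.4Δₒ.
So (ii) has the larger |CFSE|.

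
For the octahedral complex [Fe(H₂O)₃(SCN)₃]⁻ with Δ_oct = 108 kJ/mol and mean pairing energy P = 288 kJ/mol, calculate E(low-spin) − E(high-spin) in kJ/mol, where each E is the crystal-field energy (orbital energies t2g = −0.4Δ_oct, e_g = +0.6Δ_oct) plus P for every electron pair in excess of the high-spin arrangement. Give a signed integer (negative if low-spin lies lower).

Ligand charges: 3×(+0) from H₂O and 3×(-1) from SCN⁻ sum to -3; with overall charge -1, Fe is +2.
Fe is in group 8, so Fe²⁺ is d⁶ (8 − 2 = 6).
High-spin d⁶ fills as t2g^4 e_g^2 with CFSE 4(−0.4) + 2(+0.6) = -0.4Δ_oct = -43 kJ/mol.
Low-spin t2g^6 e_g^0 gives -2.4Δ_oct = -259 kJ/mol, but forming 2 extra pairs costs 2P = 576 kJ/mol, so E(LS) = -259 + 576 = 317 kJ/mol.
The difference is 317 − (-43) = 360 kJ/mol, so high-spin lies lower.

360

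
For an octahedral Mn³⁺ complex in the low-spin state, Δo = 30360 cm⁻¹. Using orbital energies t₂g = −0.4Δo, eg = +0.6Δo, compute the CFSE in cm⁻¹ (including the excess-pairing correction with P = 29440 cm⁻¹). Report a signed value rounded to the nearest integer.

Mn sits in group 7; removing 3 electrons leaves Mn³⁺ with 7 − 3 = 4 d electrons.
Configuration: t₂g⁴ eg⁰.
CFSE(orbital) = 4×(-0.4Δo) + 0×(0.6Δo) = -1.6Δo; with Δo = 30360 cm⁻¹ that is -48576 cm⁻¹.
High-spin d⁴ would be t₂g³ eg¹ with 0 pairs; low-spin has 1, so 1 excess pair costs +1P = +29440 cm⁻¹.
Net CFSE = -48576 + 29440 = -19136 cm⁻¹.

-19136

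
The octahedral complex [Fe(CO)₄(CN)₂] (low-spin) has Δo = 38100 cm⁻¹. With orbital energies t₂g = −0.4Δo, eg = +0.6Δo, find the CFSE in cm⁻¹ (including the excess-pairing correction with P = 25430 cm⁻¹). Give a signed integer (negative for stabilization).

Ligand charges: 4×(+0) from CO and 2×(-1) from CN⁻ sum to -2; with overall charge +0, Fe is +2.
Fe²⁺: group 8, so d-count = 8 − 2 = 6.
The d⁶ electrons fill as t₂g⁶ eg⁰.
Orbital CFSE = 6(-0.4) + 0(0.6) = -2.4Δo = -2.4 × 38100 = -91440 cm⁻¹.
Relative to high-spin t₂g⁴ eg² (1 paired), the low-spin configuration has 2 additional pairs, contributing +2 × 25430 = +50860 cm⁻¹.
Combining: -91440 + 50860 = -40580 cm⁻¹.

-40580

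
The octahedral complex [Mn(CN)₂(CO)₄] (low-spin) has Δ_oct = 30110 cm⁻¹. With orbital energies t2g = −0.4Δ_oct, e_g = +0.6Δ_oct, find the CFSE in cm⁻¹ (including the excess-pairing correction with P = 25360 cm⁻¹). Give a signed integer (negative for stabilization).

Ligand charges: 2×(-1) from CN⁻ and 4×(+0) from CO sum to -2; with overall charge +0, Mn is +2.
Mn is in group 7, so Mn²⁺ is d⁵ (7 − 2 = 5).
The d⁵ electrons fill as t2g^5 e_g^0.
The orbital stabilization is -2.0Δ_oct = -2.0 × 30110 = -60220 cm⁻¹.
Relative to high-spin t2g^3 e_g^2 (0 paired), the low-spin configuration has 2 additional pairs, contributing +2 × 25360 = +50720 cm⁻¹.
Combining: -60220 + 50720 = -9500 cm⁻¹.

-9500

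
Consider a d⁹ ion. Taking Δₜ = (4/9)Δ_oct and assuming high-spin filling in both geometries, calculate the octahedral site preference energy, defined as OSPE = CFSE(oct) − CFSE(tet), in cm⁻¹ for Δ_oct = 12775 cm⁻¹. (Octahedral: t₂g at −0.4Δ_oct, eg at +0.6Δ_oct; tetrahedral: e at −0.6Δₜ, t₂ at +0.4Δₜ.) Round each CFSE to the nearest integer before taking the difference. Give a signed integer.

-5394

In an octahedral site d⁹ (HS) is t₂g⁶ eg³, giving CFSE(oct) = -0.6Δ_oct = -7665 cm⁻¹.
Tetrahedral e⁴ t₂⁵ gives -0.4Δₜ = -0.4 × (4/9) × 12775 = -2271 cm⁻¹.
OSPE = CFSE(oct) − CFSE(tet) = -7665 − (-2271) = -5394 cm⁻¹.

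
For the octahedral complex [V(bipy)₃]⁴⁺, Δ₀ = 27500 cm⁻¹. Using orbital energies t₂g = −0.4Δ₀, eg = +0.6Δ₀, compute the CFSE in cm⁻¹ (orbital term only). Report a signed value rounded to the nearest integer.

bipy is neutral, so the +4 overall charge sits on V: oxidation state +4.
Group 5 minus oxidation state +4 gives a d¹ configuration for V⁴⁺.
Configuration: t₂g¹ eg⁰.
CFSE(orbital) = 1×(-0.4Δ₀) + 0×(0.6Δ₀) = -0.4Δ₀; with Δ₀ = 27500 cm⁻¹ that is -11000 cm⁻¹.

-11000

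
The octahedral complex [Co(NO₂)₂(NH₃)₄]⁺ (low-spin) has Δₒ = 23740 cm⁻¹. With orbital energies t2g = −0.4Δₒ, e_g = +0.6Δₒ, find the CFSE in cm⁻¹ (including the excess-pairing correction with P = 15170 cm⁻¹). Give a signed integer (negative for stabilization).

Ligand charges: 2×(-1) from NO₂⁻ and 4×(+0) from NH₃ sum to -2; with overall charge +1, Co is +3.
Co sits in group 9; removing 3 electrons leaves Co³⁺ with 9 − 3 = 6 d electrons.
The d⁶ electrons fill as t2g^6 e_g^0.
The orbital stabilization is -2.4Δₒ = -2.4 × 23740 = -56976 cm⁻¹.
Pairing penalty: 3 pairs vs 1 in the high-spin reference → 2 extra × P = 30340 cm⁻¹.
Overall CFSE = -56976 + 30340 = -26636 cm⁻¹.

-26636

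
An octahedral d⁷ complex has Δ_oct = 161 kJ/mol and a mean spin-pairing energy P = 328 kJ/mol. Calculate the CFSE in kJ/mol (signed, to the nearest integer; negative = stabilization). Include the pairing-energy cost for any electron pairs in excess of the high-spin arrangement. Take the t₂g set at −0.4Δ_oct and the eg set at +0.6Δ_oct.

-129

With Δ_oct < P the complex is high-spin.
Configuration: t₂g⁵ eg².
Orbital CFSE = -0.8Δ_oct = -0.8 × 161 = -129 kJ/mol.
High-spin has no excess pairs, so no pairing correction applies.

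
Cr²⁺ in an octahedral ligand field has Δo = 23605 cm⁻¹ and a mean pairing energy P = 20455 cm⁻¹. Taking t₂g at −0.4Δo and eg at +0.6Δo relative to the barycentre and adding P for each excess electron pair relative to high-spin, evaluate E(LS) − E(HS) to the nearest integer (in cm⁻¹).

Group 6 minus oxidation state +2 gives a d⁴ configuration for Cr²⁺.
High-spin: t₂g³ eg¹, CFSE = -0.6Δo = -14163 cm⁻¹.
Low-spin: t₂g⁴ eg⁰, orbital CFSE = -1.6Δo = -37768 cm⁻¹; plus 1 excess pair × P = +20455 cm⁻¹; total -17313 cm⁻¹.
The difference is -17313 − (-14163) = -3150 cm⁻¹, so low-spin lies lower.

-3150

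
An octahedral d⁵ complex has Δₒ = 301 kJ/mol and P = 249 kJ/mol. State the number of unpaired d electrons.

Δₒ > P, so pairing is preferred: the ground state is low-spin.
Configuration: t₂g⁵ eg⁰.
Unpaired electrons: 1.

1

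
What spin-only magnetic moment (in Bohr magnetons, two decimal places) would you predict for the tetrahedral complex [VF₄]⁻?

Each F⁻ contributes -1; 4 × (-1) = -4. With overall charge -1, V is in the +3 oxidation state.
V is in group 5, so V³⁺ is d² (5 − 3 = 2).
Tetrahedral fields are weak (Δₜ ≈ 4/9 Δₒ), so electrons fill high-spin.
Configuration: e² t₂⁰ → 2 unpaired electrons.
μ(spin-only) = √[2(2+2)] = √8 ≈ 2.83 Bohr magnetons.

2.83 Bohr magnetons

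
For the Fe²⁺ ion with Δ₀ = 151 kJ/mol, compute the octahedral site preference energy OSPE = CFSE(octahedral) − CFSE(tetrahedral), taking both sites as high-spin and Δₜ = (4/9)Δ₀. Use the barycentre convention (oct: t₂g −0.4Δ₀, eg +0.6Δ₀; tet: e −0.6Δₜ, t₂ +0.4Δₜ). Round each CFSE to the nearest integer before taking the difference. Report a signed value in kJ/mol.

-20

Group 8 minus oxidation state +2 gives a d⁶ configuration for Fe²⁺.
Octahedral (high-spin): t₂g⁴ eg², CFSE = 4(−0.4) + 2(+0.6) = -0.4Δ₀ = -0.4 × 151 = -60 kJ/mol.
Tetrahedral: e³ t₂³, CFSE = 3(−0.6) + 3(+0.4) = -0.6Δₜ = -0.6 × (4/9) × 151 = -40 kJ/mol.
OSPE = -60 − (-40) = -20 kJ/mol.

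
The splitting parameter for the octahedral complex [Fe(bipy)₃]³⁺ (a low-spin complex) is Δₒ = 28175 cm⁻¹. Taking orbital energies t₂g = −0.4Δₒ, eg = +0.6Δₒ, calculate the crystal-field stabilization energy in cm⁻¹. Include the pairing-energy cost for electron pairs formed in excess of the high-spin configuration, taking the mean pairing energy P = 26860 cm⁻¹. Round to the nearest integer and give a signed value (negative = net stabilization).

bipy is neutral, so the +3 overall charge sits on Fe: oxidation state +3.
Fe³⁺: group 8, so d-count = 8 − 3 = 5.
Configuration: t₂g⁵ eg⁰.
Orbital CFSE = 5(-0.4) + 0(0.6) = -2.0Δₒ = -2.0 × 28175 = -56350 cm⁻¹.
Relative to high-spin t₂g³ eg² (0 paired), the low-spin configuration has 2 additional pairs, contributing +2 × 26860 = +53720 cm⁻¹.
Combining: -56350 + 53720 = -2630 cm⁻¹.

-2630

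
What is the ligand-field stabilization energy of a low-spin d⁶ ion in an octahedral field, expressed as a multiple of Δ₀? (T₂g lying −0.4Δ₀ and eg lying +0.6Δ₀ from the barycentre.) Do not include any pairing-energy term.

Configuration: t₂g⁶ eg⁰.
CFSE = 6(-0.4Δ₀) + 0(0.6Δ₀) = -2.4Δ₀ + 0.0Δ₀ = -2.4Δ₀.

-2.4 Δ₀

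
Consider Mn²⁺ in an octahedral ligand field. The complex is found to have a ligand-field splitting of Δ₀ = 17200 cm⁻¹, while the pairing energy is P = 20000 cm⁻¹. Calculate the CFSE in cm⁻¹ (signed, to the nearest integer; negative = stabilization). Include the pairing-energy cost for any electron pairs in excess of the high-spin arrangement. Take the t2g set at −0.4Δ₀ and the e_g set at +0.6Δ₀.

0

Mn²⁺: group 7, so d-count = 7 − 2 = 5.
Since Δ₀ = 17200 cm⁻¹ < P = 20000 cm⁻¹, the complex adopts the high-spin configuration.
That gives t2g^3 e_g^2.
Orbital CFSE = 0.0Δ₀ = 0.0 × 17200 = 0 cm⁻¹.
High-spin has no excess pairs, so no pairing correction applies.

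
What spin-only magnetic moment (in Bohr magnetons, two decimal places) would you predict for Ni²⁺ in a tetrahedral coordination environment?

2.83 Bohr magnetons

Ni sits in group 10; removing 2 electrons leaves Ni²⁺ with 10 − 2 = 8 d electrons.
Tetrahedral splitting is small, so the complex is high-spin.
Configuration: e⁴ t₂⁴ → 2 unpaired electrons.
μ(spin-only) = √[2(2+2)] = √8 ≈ 2.83 Bohr magnetons.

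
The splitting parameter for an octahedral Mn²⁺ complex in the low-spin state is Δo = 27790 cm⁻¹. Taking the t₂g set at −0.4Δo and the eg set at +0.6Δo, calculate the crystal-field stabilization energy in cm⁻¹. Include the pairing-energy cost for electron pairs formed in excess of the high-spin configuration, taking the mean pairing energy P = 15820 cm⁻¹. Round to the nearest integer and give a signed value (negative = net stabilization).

Mn²⁺: group 7, so d-count = 7 − 2 = 5.
The d⁵ electrons fill as t₂g⁵ eg⁰.
CFSE(orbital) = 5×(-0.4Δo) + 0×(0.6Δo) = -2.0Δo; with Δo = 27790 cm⁻¹ that is -55580 cm⁻¹.
High-spin d⁵ would be t₂g³ eg² with 0 pairs; low-spin has 2, so 2 excess pairs cost +2P = +31640 cm⁻¹.
Combining: -55580 + 31640 = -23940 cm⁻¹.

-23940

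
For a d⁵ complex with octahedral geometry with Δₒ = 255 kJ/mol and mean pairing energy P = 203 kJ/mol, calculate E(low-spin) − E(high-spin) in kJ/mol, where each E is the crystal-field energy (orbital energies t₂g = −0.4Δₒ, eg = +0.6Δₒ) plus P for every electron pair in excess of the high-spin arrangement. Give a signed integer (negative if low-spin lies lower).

-104

High-spin d⁵ fills as t₂g³ eg² with CFSE 3(−0.4) + 2(+0.6) = 0.0Δₒ = 0 kJ/mol.
Low-spin: t₂g⁵ eg⁰, orbital CFSE = -2.0Δₒ = -510 kJ/mol; plus 2 excess pairs × P = +406 kJ/mol; total -104 kJ/mol.
Thus E(LS) − E(HS) = -104 kJ/mol.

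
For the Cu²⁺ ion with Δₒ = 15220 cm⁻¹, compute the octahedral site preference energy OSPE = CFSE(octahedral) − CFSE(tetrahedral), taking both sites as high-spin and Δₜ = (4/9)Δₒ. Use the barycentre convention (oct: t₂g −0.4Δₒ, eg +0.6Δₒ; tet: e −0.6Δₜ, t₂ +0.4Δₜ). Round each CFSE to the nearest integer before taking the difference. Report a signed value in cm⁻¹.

-6426

Cu is in group 11, so Cu²⁺ is d⁹ (11 − 2 = 9).
Octahedral high-spin t₂g⁶ eg³: CFSE = -0.6 × 15220 = -9132 cm⁻¹.
In a tetrahedral site the filling is e⁴ t₂⁵: CFSE(tet) = -0.4Δₜ = -0.4 × (4/9)(15220) = -2706 cm⁻¹.
OSPE = CFSE(oct) − CFSE(tet) = -9132 − (-2706) = -6426 cm⁻¹.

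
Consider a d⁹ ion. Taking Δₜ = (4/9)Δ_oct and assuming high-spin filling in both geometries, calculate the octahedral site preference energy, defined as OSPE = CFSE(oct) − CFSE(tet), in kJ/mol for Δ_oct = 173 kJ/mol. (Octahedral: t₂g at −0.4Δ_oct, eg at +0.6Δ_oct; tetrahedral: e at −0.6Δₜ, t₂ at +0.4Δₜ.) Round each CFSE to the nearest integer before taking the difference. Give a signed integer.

Octahedral high-spin t2g^6 e_g^3: CFSE = -0.6 × 173 = -104 kJ/mol.
Tetrahedral e^4 t2^5 gives -0.4Δₜ = -0.4 × (4/9) × 173 = -31 kJ/mol.
OSPE = -104 − (-31) = -73 kJ/mol.

-73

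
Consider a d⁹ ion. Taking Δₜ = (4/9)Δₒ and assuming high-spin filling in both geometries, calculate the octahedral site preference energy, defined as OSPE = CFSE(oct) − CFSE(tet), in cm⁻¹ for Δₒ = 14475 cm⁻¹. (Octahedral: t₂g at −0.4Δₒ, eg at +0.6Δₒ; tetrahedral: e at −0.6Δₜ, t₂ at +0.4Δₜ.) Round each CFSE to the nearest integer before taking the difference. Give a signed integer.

-6112

In an octahedral site d⁹ (HS) is t2g^6 e_g^3, giving CFSE(oct) = -0.6Δₒ = -8685 cm⁻¹.
In a tetrahedral site the filling is e^4 t2^5: CFSE(tet) = -0.4Δₜ = -0.4 × (4/9)(14475) = -2573 cm⁻¹.
Subtracting, OSPE = -8685 − (-2573) = -6112 cm⁻¹.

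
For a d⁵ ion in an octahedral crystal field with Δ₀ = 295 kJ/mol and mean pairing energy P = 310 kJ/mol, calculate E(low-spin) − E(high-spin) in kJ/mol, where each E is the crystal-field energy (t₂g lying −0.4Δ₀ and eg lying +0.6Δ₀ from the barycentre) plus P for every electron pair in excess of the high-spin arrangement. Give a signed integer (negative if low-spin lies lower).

30

In the high-spin limit (t₂g³ eg²) the orbital term is 0.0Δ₀ = 0 kJ/mol, with no excess pairing.
Low-spin: t₂g⁵ eg⁰, orbital CFSE = -2.0Δ₀ = -590 kJ/mol; plus 2 excess pairs × P = +620 kJ/mol; total 30 kJ/mol.
The difference is 30 − (0) = 30 kJ/mol, so high-spin lies lower.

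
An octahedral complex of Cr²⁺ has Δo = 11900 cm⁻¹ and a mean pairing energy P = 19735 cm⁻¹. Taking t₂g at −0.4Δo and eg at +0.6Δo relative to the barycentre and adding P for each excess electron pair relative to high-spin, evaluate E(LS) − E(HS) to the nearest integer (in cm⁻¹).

7835

Group 6 minus oxidation state +2 gives a d⁴ configuration for Cr²⁺.
High-spin d⁴ fills as t₂g³ eg¹ with CFSE 3(−0.4) + 1(+0.6) = -0.6Δo = -7140 cm⁻¹.
Low-spin t₂g⁴ eg⁰ gives -1.6Δo = -19040 cm⁻¹, but forming 1 extra pair costs 1P = 19735 cm⁻¹, so E(LS) = -19040 + 19735 = 695 cm⁻¹.
E(LS) − E(HS) = 695 − (-7140) = 7835 cm⁻¹.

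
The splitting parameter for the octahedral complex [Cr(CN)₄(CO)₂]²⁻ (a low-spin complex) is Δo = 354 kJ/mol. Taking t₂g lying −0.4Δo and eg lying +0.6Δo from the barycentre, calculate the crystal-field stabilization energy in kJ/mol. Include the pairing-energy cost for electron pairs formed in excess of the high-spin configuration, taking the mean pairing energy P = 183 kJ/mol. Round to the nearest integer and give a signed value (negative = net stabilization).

Ligand charges: 4×(-1) from CN⁻ and 2×(+0) from CO sum to -4; with overall charge -2, Cr is +2.
Group 6 minus oxidation state +2 gives a d⁴ configuration for Cr²⁺.
The d⁴ electrons fill as t₂g⁴ eg⁰.
The orbital stabilization is -1.6Δo = -1.6 × 354 = -566 kJ/mol.
Pairing penalty: 1 pair vs 0 in the high-spin reference → 1 extra × P = 183 kJ/mol.
Net CFSE = -566 + 183 = -383 kJ/mol.

-383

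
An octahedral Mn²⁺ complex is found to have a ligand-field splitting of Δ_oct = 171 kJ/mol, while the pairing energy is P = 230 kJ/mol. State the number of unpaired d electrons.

Mn sits in group 7; removing 2 electrons leaves Mn²⁺ with 7 − 2 = 5 d electrons.
With Δ_oct < P the complex is high-spin.
Configuration: t₂g³ eg².
Unpaired electrons: 5.

5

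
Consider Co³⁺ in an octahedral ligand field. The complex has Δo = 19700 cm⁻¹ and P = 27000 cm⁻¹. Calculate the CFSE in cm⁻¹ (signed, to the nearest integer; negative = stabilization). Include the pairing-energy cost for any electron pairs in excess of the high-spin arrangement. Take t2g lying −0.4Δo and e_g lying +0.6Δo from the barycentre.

-7880

Co³⁺: group 9, so d-count = 9 − 3 = 6.
Here Δo < P (19700 < 27000), so the high-spin state is favoured.
Configuration: t2g^4 e_g^2.
Orbital CFSE = -0.4Δo = -0.4 × 19700 = -7880 cm⁻¹.
High-spin has no excess pairs, so no pairing correction applies.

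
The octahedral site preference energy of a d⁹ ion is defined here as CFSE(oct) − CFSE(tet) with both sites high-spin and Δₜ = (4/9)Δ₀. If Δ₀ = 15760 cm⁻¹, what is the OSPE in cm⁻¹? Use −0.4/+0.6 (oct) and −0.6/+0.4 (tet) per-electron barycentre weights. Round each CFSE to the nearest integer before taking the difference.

Octahedral (high-spin): t2g^6 e_g^3, CFSE = 6(−0.4) + 3(+0.6) = -0.6Δ₀ = -0.6 × 15760 = -9456 cm⁻¹.
Tetrahedral: e^4 t2^5, CFSE = 4(−0.6) + 5(+0.4) = -0.4Δₜ = -0.4 × (4/9) × 15760 = -2802 cm⁻¹.
OSPE = -9456 − (-2802) = -6654 cm⁻¹.

-6654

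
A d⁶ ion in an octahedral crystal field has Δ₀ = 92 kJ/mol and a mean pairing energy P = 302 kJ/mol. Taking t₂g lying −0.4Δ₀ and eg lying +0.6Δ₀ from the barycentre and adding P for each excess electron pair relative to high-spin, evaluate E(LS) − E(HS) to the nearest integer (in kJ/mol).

420

High-spin d⁶ fills as t₂g⁴ eg² with CFSE 4(−0.4) + 2(+0.6) = -0.4Δ₀ = -37 kJ/mol.
For low-spin the configuration is t₂g⁶ eg⁰: orbital energy -2.4 × 92 = -221 kJ/mol, and 2 additional pairs relative to high-spin add 604 kJ/mol, giving 383 kJ/mol.
E(LS) − E(HS) = 383 − (-37) = 420 kJ/mol.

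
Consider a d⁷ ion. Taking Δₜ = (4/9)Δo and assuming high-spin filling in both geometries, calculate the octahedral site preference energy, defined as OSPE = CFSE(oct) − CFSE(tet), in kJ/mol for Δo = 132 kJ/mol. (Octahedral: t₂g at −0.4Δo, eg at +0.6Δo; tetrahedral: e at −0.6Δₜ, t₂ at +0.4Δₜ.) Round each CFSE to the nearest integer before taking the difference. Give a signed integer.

-36

Octahedral high-spin t₂g⁵ eg²: CFSE = -0.8 × 132 = -106 kJ/mol.
In a tetrahedral site the filling is e⁴ t₂³: CFSE(tet) = -1.2Δₜ = -1.2 × (4/9)(132) = -70 kJ/mol.
OSPE = -106 − (-70) = -36 kJ/mol.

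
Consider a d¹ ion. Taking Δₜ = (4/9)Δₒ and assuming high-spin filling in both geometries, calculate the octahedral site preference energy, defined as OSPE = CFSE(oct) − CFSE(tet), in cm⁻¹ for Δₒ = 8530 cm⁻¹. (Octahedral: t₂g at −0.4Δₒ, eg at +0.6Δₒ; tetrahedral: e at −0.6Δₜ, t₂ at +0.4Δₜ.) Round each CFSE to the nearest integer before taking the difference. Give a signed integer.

Octahedral high-spin t2g^1 e_g^0: CFSE = -0.4 × 8530 = -3412 cm⁻¹.
Tetrahedral: e^1 t2^0, CFSE = 1(−0.6) + 0(+0.4) = -0.6Δₜ = -0.6 × (4/9) × 8530 = -2275 cm⁻¹.
OSPE = CFSE(oct) − CFSE(tet) = -3412 − (-2275) = -1137 cm⁻¹.

-1137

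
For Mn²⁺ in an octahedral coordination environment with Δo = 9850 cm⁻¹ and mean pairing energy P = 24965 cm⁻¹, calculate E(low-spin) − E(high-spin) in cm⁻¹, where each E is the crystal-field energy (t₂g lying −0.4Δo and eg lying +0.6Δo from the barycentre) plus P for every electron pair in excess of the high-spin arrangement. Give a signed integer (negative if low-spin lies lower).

30230

Group 7 minus oxidation state +2 gives a d⁵ configuration for Mn²⁺.
High-spin d⁵ fills as t₂g³ eg² with CFSE 3(−0.4) + 2(+0.6) = 0.0Δo = 0 cm⁻¹.
Low-spin t₂g⁵ eg⁰ gives -2.0Δo = -19700 cm⁻¹, but forming 2 extra pairs costs 2P = 49930 cm⁻¹, so E(LS) = -19700 + 49930 = 30230 cm⁻¹.
The difference is 30230 − (0) = 30230 cm⁻¹, so high-spin lies lower.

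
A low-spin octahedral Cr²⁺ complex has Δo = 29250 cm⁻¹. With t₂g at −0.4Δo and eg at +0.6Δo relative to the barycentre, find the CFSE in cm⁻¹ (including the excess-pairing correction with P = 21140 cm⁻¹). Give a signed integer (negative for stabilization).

-25660

Cr²⁺: group 6, so d-count = 6 − 2 = 4.
Electron filling gives t₂g⁴ eg⁰.
Orbital CFSE = 4(-0.4) + 0(0.6) = -1.6Δo = -1.6 × 29250 = -46800 cm⁻¹.
High-spin d⁴ would be t₂g³ eg¹ with 0 pairs; low-spin has 1, so 1 excess pair costs +1P = +21140 cm⁻¹.
Combining: -46800 + 21140 = -25660 cm⁻¹.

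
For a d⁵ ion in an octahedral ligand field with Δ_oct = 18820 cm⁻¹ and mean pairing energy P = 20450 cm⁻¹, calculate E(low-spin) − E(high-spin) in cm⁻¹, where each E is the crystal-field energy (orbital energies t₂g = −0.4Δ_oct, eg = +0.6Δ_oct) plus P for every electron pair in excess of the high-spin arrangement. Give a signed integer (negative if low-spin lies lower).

3260

In the high-spin limit (t₂g³ eg²) the orbital term is 0.0Δ_oct = 0 cm⁻¹, with no excess pairing.
Low-spin: t₂g⁵ eg⁰, orbital CFSE = -2.0Δ_oct = -37640 cm⁻¹; plus 2 excess pairs × P = +40900 cm⁻¹; total 3260 cm⁻¹.
E(LS) − E(HS) = 3260 − (0) = 3260 cm⁻¹.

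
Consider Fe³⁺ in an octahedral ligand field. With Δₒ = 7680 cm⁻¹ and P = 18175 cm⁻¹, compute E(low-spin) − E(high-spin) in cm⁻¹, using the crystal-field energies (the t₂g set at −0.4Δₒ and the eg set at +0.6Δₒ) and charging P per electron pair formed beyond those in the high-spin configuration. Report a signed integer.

20990

Fe sits in group 8; removing 3 electrons leaves Fe³⁺ with 8 − 3 = 5 d electrons.
In the high-spin limit (t₂g³ eg²) the orbital term is 0.0Δₒ = 0 cm⁻¹, with no excess pairing.
For low-spin the configuration is t₂g⁵ eg⁰: orbital energy -2.0 × 7680 = -15360 cm⁻¹, and 2 additional pairs relative to high-spin add 36350 cm⁻¹, giving 20990 cm⁻¹.
The difference is 20990 − (0) = 20990 cm⁻¹, so high-spin lies lower.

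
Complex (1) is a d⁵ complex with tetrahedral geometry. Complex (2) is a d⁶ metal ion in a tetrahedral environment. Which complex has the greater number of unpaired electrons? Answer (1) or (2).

(1)

(1): With tetrahedral geometry the complex is necessarily high-spin; e^2 t2^3 → 5 unpaired.
(2): Tetrahedral splitting is small, so the complex is high-spin; e^3 t2^3 → 4 unpaired.
So (1) has more unpaired electrons.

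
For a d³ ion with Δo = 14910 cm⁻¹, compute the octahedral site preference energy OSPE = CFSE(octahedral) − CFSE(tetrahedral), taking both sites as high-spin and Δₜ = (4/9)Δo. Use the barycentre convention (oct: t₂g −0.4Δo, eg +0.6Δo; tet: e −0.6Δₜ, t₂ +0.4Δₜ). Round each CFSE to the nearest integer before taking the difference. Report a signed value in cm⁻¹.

-12591

Octahedral (high-spin): t₂g³ eg⁰, CFSE = 3(−0.4) + 0(+0.6) = -1.2Δo = -1.2 × 14910 = -17892 cm⁻¹.
Tetrahedral e² t₂¹ gives -0.8Δₜ = -0.8 × (4/9) × 14910 = -5301 cm⁻¹.
OSPE = -17892 − (-5301) = -12591 cm⁻¹.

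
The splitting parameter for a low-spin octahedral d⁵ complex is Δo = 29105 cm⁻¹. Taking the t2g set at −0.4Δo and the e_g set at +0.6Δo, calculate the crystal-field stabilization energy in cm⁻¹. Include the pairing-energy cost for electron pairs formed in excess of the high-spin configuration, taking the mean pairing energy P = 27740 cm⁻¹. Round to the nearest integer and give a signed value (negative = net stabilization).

-2730

Configuration: t2g^5 e_g^0.
CFSE(orbital) = 5×(-0.4Δo) + 0×(0.6Δo) = -2.0Δo; with Δo = 29105 cm⁻¹ that is -58210 cm⁻¹.
Pairing penalty: 2 pairs vs 0 in the high-spin reference → 2 extra × P = 55480 cm⁻¹.
Overall CFSE = -58210 + 55480 = -2730 cm⁻¹.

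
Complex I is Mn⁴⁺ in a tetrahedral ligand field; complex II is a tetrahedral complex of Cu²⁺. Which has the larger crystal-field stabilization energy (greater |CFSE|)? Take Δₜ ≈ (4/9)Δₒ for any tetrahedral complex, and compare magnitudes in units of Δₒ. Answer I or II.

I: Mn⁴⁺: group 7, so d-count = 7 − 4 = 3; Tetrahedral splitting is small, so the complex is high-spin; e² t₂¹, CFSE = -0.8Δₜ ≈ -0.36Δₒ.
II: Cu²⁺: group 11, so d-count = 11 − 2 = 9; With tetrahedral geometry the complex is necessarily high-spin; e^4 t2^5, CFSE = -0.4Δₜ ≈ -0.18Δₒ.
So I has the larger |CFSE|.

I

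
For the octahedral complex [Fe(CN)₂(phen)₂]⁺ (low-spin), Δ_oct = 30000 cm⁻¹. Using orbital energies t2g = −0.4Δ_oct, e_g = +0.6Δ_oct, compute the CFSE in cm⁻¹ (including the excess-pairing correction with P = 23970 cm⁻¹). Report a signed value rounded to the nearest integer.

-12060

Ligand charges: 2×(-1) from CN⁻ and 2×(+0) from phen sum to -2; with overall charge +1, Fe is +3.
Fe³⁺: group 8, so d-count = 8 − 3 = 5.
The d⁵ electrons fill as t2g^5 e_g^0.
CFSE(orbital) = 5×(-0.4Δ_oct) + 0×(0.6Δ_oct) = -2.0Δ_oct; with Δ_oct = 30000 cm⁻¹ that is -60000 cm⁻¹.
High-spin d⁵ would be t2g^3 e_g^2 with 0 pairs; low-spin has 2, so 2 excess pairs cost +2P = +47940 cm⁻¹.
Overall CFSE = -60000 + 47940 = -12060 cm⁻¹.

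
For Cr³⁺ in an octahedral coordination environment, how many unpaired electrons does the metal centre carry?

3

Cr sits in group 6; removing 3 electrons leaves Cr³⁺ with 6 − 3 = 3 d electrons.
Configuration: t₂g³ eg⁰, giving 3 unpaired electrons.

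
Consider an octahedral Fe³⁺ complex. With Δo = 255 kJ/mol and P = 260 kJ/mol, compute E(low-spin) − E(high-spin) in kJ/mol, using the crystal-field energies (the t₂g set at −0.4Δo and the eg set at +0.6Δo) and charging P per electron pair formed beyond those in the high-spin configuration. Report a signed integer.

Fe sits in group 8; removing 3 electrons leaves Fe³⁺ with 8 − 3 = 5 d electrons.
High-spin: t₂g³ eg², CFSE = 0.0Δo = 0 kJ/mol.
Low-spin t₂g⁵ eg⁰ gives -2.0Δo = -510 kJ/mol, but forming 2 extra pairs costs 2P = 520 kJ/mol, so E(LS) = -510 + 520 = 10 kJ/mol.
E(LS) − E(HS) = 10 − (0) = 10 kJ/mol.

10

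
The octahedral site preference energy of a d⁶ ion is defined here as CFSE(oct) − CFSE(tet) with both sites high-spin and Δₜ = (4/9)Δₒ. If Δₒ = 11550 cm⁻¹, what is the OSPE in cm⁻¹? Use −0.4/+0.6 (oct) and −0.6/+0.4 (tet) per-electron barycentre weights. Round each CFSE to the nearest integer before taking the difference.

Octahedral (high-spin): t2g^4 e_g^2, CFSE = 4(−0.4) + 2(+0.6) = -0.4Δₒ = -0.4 × 11550 = -4620 cm⁻¹.
Tetrahedral e^3 t2^3 gives -0.6Δₜ = -0.6 × (4/9) × 11550 = -3080 cm⁻¹.
Subtracting, OSPE = -4620 − (-3080) = -1540 cm⁻¹.

-1540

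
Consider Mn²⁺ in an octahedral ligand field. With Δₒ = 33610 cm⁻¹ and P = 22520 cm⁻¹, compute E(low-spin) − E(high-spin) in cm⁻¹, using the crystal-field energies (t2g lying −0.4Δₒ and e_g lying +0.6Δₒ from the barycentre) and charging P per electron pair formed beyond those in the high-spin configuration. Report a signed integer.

Mn is in group 7, so Mn²⁺ is d⁵ (7 − 2 = 5).
In the high-spin limit (t2g^3 e_g^2) the orbital term is 0.0Δₒ = 0 cm⁻¹, with no excess pairing.
Low-spin: t2g^5 e_g^0, orbital CFSE = -2.0Δₒ = -67220 cm⁻¹; plus 2 excess pairs × P = +45040 cm⁻¹; total -22180 cm⁻¹.
Thus E(LS) − E(HS) = -22180 cm⁻¹.

-22180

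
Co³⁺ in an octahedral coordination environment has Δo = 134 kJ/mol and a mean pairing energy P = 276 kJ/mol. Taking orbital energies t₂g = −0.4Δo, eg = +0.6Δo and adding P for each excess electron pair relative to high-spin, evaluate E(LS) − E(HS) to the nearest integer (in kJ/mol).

284

Co is in group 9, so Co³⁺ is d⁶ (9 − 3 = 6).
In the high-spin limit (t₂g⁴ eg²) the orbital term is -0.4Δo = -54 kJ/mol, with no excess pairing.
Low-spin t₂g⁶ eg⁰ gives -2.4Δo = -322 kJ/mol, but forming 2 extra pairs costs 2P = 552 kJ/mol, so E(LS) = -322 + 552 = 230 kJ/mol.
Thus E(LS) − E(HS) = 284 kJ/mol.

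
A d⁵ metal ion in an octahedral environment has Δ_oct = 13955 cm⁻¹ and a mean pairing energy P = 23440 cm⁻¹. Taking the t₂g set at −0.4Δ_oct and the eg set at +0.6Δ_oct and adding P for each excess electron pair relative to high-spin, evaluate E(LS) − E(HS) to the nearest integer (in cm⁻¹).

High-spin: t₂g³ eg², CFSE = 0.0Δ_oct = 0 cm⁻¹.
For low-spin the configuration is t₂g⁵ eg⁰: orbital energy -2.0 × 13955 = -27910 cm⁻¹, and 2 additional pairs relative to high-spin add 46880 cm⁻¹, giving 18970 cm⁻¹.
Thus E(LS) − E(HS) = 18970 cm⁻¹.

18970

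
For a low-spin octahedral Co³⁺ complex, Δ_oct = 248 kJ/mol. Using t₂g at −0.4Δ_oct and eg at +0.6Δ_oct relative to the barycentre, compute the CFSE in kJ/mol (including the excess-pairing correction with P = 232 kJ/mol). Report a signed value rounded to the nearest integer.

-131

Co sits in group 9; removing 3 electrons leaves Co³⁺ with 9 − 3 = 6 d electrons.
The d⁶ electrons fill as t₂g⁶ eg⁰.
CFSE(orbital) = 6×(-0.4Δ_oct) + 0×(0.6Δ_oct) = -2.4Δ_oct; with Δ_oct = 248 kJ/mol that is -595 kJ/mol.
High-spin d⁶ would be t₂g⁴ eg² with 1 pair; low-spin has 3, so 2 excess pairs cost +2P = +464 kJ/mol.
Overall CFSE = -595 + 464 = -131 kJ/mol.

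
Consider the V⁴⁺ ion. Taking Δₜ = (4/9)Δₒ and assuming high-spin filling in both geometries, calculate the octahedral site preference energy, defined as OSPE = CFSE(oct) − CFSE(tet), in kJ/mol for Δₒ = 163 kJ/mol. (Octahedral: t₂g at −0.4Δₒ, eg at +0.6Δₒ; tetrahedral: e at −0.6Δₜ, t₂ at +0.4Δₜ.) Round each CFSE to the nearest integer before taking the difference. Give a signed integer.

V is in group 5, so V⁴⁺ is d¹ (5 − 4 = 1).
In an octahedral site d¹ (HS) is t₂g¹ eg⁰, giving CFSE(oct) = -0.4Δₒ = -65 kJ/mol.
Tetrahedral: e¹ t₂⁰, CFSE = 1(−0.6) + 0(+0.4) = -0.6Δₜ = -0.6 × (4/9) × 163 = -43 kJ/mol.
Subtracting, OSPE = -65 − (-43) = -22 kJ/mol.

-22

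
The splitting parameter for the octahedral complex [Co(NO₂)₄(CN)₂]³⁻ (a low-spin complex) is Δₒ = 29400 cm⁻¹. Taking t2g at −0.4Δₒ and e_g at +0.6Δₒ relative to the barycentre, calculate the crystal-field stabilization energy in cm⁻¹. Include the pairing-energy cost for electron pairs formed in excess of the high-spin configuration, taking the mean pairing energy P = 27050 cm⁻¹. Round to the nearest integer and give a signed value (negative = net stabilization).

Ligand charges: 4×(-1) from NO₂⁻ and 2×(-1) from CN⁻ sum to -6; with overall charge -3, Co is +3.
Co is in group 9, so Co³⁺ is d⁶ (9 − 3 = 6).
Electron filling gives t2g^6 e_g^0.
CFSE(orbital) = 6×(-0.4Δₒ) + 0×(0.6Δₒ) = -2.4Δₒ; with Δₒ = 29400 cm⁻¹ that is -70560 cm⁻¹.
High-spin d⁶ would be t2g^4 e_g^2 with 1 pair; low-spin has 3, so 2 excess pairs cost +2P = +54100 cm⁻¹.
Combining: -70560 + 54100 = -16460 cm⁻¹.

-16460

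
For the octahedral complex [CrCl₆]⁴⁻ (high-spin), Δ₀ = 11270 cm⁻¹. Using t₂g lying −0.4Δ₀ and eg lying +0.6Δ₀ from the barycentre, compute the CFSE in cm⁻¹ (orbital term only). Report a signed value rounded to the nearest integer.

Each Cl⁻ contributes -1; 6 × (-1) = -6. With overall charge -4, Cr is in the +2 oxidation state.
Cr sits in group 6; removing 2 electrons leaves Cr²⁺ with 6 − 2 = 4 d electrons.
Electron filling gives t₂g³ eg¹.
CFSE(orbital) = 3×(-0.4Δ₀) + 1×(0.6Δ₀) = -0.6Δ₀; with Δ₀ = 11270 cm⁻¹ that is -6762 cm⁻¹.

-6762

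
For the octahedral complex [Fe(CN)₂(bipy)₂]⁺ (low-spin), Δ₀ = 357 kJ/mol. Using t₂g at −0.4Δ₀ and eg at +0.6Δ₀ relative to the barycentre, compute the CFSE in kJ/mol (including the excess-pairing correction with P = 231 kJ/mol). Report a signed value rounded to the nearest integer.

Ligand charges: 2×(-1) from CN⁻ and 2×(+0) from bipy sum to -2; with overall charge +1, Fe is +3.
Fe³⁺: group 8, so d-count = 8 − 3 = 5.
Configuration: t₂g⁵ eg⁰.
CFSE(orbital) = 5×(-0.4Δ₀) + 0×(0.6Δ₀) = -2.0Δ₀; with Δ₀ = 357 kJ/mol that is -714 kJ/mol.
High-spin d⁵ would be t₂g³ eg² with 0 pairs; low-spin has 2, so 2 excess pairs cost +2P = +462 kJ/mol.
Net CFSE = -714 + 462 = -252 kJ/mol.

-252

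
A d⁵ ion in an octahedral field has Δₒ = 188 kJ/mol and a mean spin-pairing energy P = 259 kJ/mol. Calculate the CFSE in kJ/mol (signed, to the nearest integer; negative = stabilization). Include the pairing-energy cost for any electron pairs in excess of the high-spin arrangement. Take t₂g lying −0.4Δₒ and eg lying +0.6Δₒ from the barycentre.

0

Here Δₒ < P (188 < 259), so the high-spin state is favoured.
Configuration: t₂g³ eg².
Orbital CFSE = 0.0Δₒ = 0.0 × 188 = 0 kJ/mol.
High-spin has no excess pairs, so no pairing correction applies.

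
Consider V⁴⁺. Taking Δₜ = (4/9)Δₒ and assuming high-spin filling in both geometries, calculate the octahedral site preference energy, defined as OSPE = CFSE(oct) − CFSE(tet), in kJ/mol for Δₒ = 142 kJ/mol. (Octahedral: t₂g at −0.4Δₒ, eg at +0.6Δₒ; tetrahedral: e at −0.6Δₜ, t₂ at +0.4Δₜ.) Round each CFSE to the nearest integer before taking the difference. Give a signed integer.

-19

V⁴⁺: group 5, so d-count = 5 − 4 = 1.
Octahedral high-spin t2g^1 e_g^0: CFSE = -0.4 × 142 = -57 kJ/mol.
Tetrahedral: e^1 t2^0, CFSE = 1(−0.6) + 0(+0.4) = -0.6Δₜ = -0.6 × (4/9) × 142 = -38 kJ/mol.
OSPE = CFSE(oct) − CFSE(tet) = -57 − (-38) = -19 kJ/mol.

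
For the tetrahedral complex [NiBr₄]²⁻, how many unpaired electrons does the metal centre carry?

Each Br⁻ contributes -1; 4 × (-1) = -4. With overall charge -2, Ni is in the +2 oxidation state.
Group 10 minus oxidation state +2 gives a d⁸ configuration for Ni²⁺.
Tetrahedral splitting is small, so the complex is high-spin.
Configuration: e^4 t2^4, giving 2 unpaired electrons.

2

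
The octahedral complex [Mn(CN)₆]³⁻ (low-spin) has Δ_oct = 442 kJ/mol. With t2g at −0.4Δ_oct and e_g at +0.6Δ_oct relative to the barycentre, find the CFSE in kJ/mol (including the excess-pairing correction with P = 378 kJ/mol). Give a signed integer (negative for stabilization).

-329

Each CN⁻ contributes -1; 6 × (-1) = -6. With overall charge -3, Mn is in the +3 oxidation state.
Mn sits in group 7; removing 3 electrons leaves Mn³⁺ with 7 − 3 = 4 d electrons.
Configuration: t2g^4 e_g^0.
CFSE(orbital) = 4×(-0.4Δ_oct) + 0×(0.6Δ_oct) = -1.6Δ_oct; with Δ_oct = 442 kJ/mol that is -707 kJ/mol.
High-spin d⁴ would be t2g^3 e_g^1 with 0 pairs; low-spin has 1, so 1 excess pair costs +1P = +378 kJ/mol.
Combining: -707 + 378 = -329 kJ/mol.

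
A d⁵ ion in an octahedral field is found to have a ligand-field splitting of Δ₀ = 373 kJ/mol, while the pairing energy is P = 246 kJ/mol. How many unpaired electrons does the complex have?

1

Here Δ₀ > P (373 > 246), so the low-spin state is favoured.
Filling d⁵ accordingly: t2g^5 e_g^0.
Unpaired electrons: 1.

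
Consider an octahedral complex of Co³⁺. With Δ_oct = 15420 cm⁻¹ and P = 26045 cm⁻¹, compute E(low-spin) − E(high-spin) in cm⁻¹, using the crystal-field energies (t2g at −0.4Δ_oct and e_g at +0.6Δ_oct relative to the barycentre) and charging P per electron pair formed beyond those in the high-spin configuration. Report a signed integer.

Co³⁺: group 9, so d-count = 9 − 3 = 6.
High-spin d⁶ fills as t2g^4 e_g^2 with CFSE 4(−0.4) + 2(+0.6) = -0.4Δ_oct = -6168 cm⁻¹.
Low-spin: t2g^6 e_g^0, orbital CFSE = -2.4Δ_oct = -37008 cm⁻¹; plus 2 excess pairs × P = +52090 cm⁻¹; total 15082 cm⁻¹.
E(LS) − E(HS) = 15082 − (-6168) = 21250 cm⁻¹.

21250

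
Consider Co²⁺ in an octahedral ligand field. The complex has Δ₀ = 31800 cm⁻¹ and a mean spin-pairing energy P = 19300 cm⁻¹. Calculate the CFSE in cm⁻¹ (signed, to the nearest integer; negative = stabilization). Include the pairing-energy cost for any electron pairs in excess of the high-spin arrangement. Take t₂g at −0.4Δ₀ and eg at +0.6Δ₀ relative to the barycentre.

-37940

Co is in group 9, so Co²⁺ is d⁷ (9 − 2 = 7).
With Δ₀ > P the complex is low-spin.
Configuration: t₂g⁶ eg¹.
Orbital CFSE = -1.8Δ₀ = -1.8 × 31800 = -57240 cm⁻¹.
Excess pairs vs high-spin: 3 − 2 = 1; pairing cost = +19300 cm⁻¹.
Net CFSE = -57240 + 19300 = -37940 cm⁻¹.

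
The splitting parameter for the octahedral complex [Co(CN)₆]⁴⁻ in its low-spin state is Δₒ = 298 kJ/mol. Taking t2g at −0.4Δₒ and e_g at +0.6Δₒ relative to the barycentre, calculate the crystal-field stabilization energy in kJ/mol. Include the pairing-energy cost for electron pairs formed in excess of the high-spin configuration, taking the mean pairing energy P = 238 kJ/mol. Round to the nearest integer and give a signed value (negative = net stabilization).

Each CN⁻ contributes -1; 6 × (-1) = -6. With overall charge -4, Co is in the +2 oxidation state.
Co²⁺: group 9, so d-count = 9 − 2 = 7.
The d⁷ electrons fill as t2g^6 e_g^1.
The orbital stabilization is -1.8Δₒ = -1.8 × 298 = -536 kJ/mol.
High-spin d⁷ would be t2g^5 e_g^2 with 2 pairs; low-spin has 3, so 1 excess pair costs +1P = +238 kJ/mol.
Overall CFSE = -536 + 238 = -298 kJ/mol.

-298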